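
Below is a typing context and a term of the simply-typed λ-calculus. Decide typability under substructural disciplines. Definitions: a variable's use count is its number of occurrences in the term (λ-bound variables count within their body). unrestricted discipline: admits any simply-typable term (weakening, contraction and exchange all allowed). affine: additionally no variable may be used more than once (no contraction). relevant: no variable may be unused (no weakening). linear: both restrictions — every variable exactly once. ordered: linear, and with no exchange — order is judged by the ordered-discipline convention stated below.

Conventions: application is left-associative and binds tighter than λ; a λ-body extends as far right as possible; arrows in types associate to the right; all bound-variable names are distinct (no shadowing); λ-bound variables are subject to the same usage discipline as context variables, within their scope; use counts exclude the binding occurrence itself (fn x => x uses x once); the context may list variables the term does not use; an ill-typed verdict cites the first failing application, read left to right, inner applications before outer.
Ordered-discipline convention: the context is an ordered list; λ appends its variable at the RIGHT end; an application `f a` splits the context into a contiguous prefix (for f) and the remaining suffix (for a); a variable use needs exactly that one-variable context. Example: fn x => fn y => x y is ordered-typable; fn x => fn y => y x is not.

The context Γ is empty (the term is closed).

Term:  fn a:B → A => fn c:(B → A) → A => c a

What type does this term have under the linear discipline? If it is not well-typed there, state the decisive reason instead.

term : (B → A) → ((B → A) → A) → A
usage: a (λ-bound) ×1; c (λ-bound) ×1
left-to-right use order: c, a
typing: well-typed — term : (B → A) → ((B → A) → A) → A
summary: ordered ✗ | linear ✓ | affine ✓ | relevant ✓ | unrestricted ✓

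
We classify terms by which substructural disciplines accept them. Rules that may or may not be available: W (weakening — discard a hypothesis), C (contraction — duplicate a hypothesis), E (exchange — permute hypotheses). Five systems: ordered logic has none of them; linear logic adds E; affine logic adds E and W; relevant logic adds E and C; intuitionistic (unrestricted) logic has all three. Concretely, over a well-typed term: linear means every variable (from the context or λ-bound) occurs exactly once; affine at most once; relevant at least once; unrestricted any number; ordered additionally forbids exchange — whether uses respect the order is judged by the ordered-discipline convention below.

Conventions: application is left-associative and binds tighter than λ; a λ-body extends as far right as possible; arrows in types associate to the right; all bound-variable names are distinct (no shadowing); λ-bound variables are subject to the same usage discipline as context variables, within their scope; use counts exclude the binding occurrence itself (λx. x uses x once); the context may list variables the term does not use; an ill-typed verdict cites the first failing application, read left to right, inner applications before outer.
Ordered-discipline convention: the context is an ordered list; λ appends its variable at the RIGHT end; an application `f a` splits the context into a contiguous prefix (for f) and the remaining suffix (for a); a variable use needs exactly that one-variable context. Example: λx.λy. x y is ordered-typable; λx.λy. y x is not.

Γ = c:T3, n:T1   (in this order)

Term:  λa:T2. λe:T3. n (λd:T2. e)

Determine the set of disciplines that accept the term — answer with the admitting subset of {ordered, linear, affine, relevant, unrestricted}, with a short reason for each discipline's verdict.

accepted by: none
use counts: c ×0, n ×1, a [bound] ×0, e [bound] ×1, d [bound] ×0
uses in reading order: n, e
typing: ill-typed: can't apply a value of type T1
ordered: ✗, fails simple typing
linear: ✗, a type mismatch blocks all five
affine: ✗, the type mismatch rejects it
relevant: ✗, not simply typable
unrestricted: ✗, fails simple typing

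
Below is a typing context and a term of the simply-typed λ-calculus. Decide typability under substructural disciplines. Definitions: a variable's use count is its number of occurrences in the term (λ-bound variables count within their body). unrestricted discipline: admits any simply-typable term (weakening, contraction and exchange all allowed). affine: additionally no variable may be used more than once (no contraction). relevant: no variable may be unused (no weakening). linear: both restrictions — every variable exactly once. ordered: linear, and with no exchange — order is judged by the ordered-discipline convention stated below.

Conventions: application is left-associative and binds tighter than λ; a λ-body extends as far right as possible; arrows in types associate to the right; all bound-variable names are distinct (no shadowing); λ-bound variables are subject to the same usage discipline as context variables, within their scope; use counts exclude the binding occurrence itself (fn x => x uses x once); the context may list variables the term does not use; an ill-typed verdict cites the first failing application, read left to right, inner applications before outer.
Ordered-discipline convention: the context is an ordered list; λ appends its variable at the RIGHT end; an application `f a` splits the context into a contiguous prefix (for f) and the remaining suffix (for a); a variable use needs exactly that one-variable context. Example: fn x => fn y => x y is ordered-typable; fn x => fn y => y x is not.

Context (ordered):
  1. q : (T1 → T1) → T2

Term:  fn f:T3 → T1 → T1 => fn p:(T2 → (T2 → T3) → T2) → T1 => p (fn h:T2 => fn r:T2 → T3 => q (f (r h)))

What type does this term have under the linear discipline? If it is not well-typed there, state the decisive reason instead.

term : (T3 → T1 → T1) → ((T2 → (T2 → T3) → T2) → T1) → T1
counts: q: 1; f [bound]: 1; p [bound]: 1; h [bound]: 1; r [bound]: 1
uses in reading order: p, q, f, r, h
typing: the term checks, with type (T3 → T1 → T1) → ((T2 → (T2 → T3) → T2) → T1) → T1
all disciplines: ordered ✗ · linear ✓ · affine ✓ · relevant ✓ · unrestricted ✓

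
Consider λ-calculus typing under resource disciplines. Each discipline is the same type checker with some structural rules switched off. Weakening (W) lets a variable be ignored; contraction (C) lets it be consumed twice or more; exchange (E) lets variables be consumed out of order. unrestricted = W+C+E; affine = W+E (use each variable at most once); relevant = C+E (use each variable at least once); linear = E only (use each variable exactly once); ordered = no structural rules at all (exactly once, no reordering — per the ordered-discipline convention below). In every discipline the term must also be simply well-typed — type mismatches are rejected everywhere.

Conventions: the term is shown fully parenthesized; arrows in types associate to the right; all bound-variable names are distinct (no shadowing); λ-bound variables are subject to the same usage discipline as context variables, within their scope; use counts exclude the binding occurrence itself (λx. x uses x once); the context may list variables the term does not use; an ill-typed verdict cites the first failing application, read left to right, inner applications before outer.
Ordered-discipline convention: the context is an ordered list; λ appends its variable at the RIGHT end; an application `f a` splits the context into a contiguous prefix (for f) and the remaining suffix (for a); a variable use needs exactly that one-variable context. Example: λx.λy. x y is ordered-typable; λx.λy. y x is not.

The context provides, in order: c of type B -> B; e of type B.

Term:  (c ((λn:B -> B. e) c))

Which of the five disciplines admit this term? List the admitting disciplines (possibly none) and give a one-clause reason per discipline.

admitting disciplines: unrestricted
usage: c ×2; e ×1; n (λ-bound) ×0
order of uses: c, e, c
typing: well-typed at B
ordered: ✗ — needs contraction — c ×2; n left unused
linear: ✗ — needs contraction — c ×2; n left unused
affine: ✗ — needs contraction — c ×2
relevant: ✗ — n left unused
unrestricted: ✓ — typability at B is all that's needed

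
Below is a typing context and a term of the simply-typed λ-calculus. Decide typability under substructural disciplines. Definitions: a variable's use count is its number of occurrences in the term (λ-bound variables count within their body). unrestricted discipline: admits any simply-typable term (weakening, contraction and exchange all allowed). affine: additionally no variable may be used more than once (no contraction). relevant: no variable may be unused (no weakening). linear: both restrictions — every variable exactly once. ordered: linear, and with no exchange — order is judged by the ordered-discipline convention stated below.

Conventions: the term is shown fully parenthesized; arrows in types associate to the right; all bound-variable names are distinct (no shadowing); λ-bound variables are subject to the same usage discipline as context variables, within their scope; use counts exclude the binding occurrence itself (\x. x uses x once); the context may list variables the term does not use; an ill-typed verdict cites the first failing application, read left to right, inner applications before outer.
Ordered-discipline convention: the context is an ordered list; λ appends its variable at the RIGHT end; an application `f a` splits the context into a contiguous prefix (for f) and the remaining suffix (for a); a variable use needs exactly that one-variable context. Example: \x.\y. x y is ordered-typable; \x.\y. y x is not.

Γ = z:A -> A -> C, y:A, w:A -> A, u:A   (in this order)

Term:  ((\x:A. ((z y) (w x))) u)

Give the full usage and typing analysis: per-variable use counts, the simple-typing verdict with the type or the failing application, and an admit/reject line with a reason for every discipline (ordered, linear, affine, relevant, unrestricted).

usage: z=1; y=1; w=1; u=1; x (bound)=1
uses in reading order: z, y, w, x, u
typing: the term checks, with type C
ordered: ✓, single-use (z, y, w, u, x), ordered derivation ok
linear: ✓, each of z, y, w, u, x used exactly once
affine: ✓, at most one use each (z, y, w, u, x)
relevant: ✓, none of z, y, w, u, x goes unused
unrestricted: ✓, well-typed at C; no restrictions here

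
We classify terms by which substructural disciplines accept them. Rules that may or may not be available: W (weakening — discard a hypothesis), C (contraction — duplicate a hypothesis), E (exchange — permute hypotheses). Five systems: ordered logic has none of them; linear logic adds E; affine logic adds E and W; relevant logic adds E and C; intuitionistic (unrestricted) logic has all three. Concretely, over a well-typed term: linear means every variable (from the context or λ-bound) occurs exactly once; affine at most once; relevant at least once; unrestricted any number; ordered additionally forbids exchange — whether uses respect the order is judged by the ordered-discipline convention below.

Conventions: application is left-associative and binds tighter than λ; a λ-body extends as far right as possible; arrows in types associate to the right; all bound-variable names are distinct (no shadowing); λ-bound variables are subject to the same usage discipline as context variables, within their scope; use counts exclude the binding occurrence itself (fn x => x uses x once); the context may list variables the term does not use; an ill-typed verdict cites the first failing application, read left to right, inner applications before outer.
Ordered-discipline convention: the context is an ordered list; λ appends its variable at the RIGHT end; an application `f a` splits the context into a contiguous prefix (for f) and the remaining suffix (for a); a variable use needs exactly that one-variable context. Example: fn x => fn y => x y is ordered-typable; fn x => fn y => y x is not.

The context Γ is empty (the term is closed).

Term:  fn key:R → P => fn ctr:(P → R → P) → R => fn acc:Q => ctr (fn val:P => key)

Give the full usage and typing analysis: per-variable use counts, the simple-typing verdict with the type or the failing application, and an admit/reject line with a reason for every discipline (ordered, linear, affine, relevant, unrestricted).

usage: key (bound)=1; ctr (bound)=1; acc (bound)=0; val (bound)=0
uses in reading order: ctr, key
typing: well-typed at (R → P) → ((P → R → P) → R) → Q → R
ordered ✗ (acc, val left unused)
linear ✗ (acc, val left unused)
affine ✓ (none of key, ctr, acc, val used more than once)
relevant ✗ (acc, val left unused)
unrestricted ✓ (simply typable at (R → P) → ((P → R → P) → R) → Q → R; W, C, E all held)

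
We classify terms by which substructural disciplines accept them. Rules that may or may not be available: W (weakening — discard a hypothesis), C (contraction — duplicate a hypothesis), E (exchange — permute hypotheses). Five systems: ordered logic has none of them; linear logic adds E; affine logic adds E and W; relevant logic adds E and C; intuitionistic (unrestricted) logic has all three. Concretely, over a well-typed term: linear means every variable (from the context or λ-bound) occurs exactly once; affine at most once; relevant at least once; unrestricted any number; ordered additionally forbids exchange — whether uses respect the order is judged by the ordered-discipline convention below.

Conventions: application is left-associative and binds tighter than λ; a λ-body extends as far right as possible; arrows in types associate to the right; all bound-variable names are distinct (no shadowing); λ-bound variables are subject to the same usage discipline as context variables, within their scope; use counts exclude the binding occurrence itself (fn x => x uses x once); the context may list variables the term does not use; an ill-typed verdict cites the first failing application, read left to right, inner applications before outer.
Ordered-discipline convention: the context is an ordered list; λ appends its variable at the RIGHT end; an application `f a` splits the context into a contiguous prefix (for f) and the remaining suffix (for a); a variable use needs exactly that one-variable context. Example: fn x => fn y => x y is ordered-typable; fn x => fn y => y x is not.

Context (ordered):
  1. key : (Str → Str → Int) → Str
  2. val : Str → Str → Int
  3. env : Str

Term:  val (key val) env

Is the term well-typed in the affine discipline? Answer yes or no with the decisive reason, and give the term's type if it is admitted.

no — repeated use of val ×2
use counts: key: 1, val: 2, env: 1
use order (left to right): val, key, val, env
typing: ✓ — Int
across the five disciplines: ordered ✗ · linear ✗ · affine ✗ · relevant ✓ · unrestricted ✓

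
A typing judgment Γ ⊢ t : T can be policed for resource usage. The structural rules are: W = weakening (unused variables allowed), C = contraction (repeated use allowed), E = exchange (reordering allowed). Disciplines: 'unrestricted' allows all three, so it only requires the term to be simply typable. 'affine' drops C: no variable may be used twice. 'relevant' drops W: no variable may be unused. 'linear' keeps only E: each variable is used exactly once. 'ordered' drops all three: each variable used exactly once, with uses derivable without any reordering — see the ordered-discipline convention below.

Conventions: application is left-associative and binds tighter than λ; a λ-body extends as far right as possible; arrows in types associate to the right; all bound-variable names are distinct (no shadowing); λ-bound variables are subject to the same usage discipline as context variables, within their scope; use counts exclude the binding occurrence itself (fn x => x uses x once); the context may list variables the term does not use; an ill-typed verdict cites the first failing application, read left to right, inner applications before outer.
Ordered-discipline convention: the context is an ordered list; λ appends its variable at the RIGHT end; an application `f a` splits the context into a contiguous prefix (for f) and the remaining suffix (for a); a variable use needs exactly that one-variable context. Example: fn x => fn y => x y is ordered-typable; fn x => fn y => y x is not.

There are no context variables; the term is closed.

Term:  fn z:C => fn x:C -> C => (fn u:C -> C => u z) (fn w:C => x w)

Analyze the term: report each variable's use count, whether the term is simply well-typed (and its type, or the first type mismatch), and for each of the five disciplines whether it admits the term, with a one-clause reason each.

use counts: z (bound): 1×, x (bound): 1×, u (bound): 1×, w (bound): 1×
use order (left to right): u, z, x, w
typing: well-typed at C -> (C -> C) -> C
ordered: ✗, use order u, z, x, w needs exchange
linear: ✓, z, x, u, w: one use apiece
affine: ✓, no duplicate uses among z, x, u, w
relevant: ✓, z, x, u, w: all used, weakening unneeded
unrestricted: ✓, typability at C -> (C -> C) -> C is all that's needed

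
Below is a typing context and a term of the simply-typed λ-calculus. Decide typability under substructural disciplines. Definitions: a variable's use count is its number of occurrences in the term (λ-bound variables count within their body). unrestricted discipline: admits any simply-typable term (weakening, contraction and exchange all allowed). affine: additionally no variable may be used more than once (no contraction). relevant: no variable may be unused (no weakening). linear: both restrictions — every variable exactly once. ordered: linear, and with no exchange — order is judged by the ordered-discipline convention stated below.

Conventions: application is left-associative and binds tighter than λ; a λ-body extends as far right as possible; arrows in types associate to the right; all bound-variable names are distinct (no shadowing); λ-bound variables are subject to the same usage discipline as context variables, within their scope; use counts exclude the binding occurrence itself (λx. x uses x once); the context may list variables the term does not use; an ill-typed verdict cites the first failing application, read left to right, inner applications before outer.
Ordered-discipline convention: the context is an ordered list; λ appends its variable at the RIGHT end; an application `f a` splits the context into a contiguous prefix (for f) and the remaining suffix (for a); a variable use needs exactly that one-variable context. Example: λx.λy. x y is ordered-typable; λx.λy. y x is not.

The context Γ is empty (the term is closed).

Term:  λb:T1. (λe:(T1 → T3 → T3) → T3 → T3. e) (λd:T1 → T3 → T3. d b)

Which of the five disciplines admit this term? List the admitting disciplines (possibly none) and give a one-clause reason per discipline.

admitted in: linear, affine, relevant, unrestricted
counts: b [bound]=1, e [bound]=1, d [bound]=1
left-to-right use order: e, d, b
typing: ✓ — T1 → (T1 → T3 → T3) → T3 → T3
ordered: ✗ — needs exchange: uses follow e, d, b
linear: ✓ — exactly-once usage across b, e, d
affine: ✓ — at most one use each (b, e, d)
relevant: ✓ — at least one use each (b, e, d)
unrestricted: ✓ — type-checks (T1 → (T1 → T3 → T3) → T3 → T3) and nothing is barred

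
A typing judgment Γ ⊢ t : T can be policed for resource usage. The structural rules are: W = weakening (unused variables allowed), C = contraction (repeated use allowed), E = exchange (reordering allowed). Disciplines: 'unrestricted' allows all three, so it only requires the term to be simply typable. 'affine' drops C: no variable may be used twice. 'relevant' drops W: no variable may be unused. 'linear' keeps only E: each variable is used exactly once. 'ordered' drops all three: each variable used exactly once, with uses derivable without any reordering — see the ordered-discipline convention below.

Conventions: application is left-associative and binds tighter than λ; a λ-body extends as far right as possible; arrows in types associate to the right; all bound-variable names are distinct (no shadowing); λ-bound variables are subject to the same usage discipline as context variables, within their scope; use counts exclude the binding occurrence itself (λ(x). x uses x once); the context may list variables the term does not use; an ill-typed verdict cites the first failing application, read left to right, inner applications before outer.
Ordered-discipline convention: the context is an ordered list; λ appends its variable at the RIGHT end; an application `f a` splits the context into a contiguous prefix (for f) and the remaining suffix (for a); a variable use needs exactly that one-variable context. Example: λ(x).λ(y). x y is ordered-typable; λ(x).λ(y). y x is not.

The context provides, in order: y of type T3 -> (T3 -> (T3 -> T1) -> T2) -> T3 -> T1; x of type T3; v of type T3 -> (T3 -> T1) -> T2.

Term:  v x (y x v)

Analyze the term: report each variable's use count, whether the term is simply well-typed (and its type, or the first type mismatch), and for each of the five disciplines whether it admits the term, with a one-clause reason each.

counts: y: 1; x: 2; v: 2
order of uses: v, x, y, x, v
typing: ✓ — T2
ordered: ✗ — repeated use of x ×2, v ×2
linear: ✗ — repeated use of x ×2, v ×2
affine: ✗ — repeated use of x ×2, v ×2
relevant: ✓ — y, x, v: all used, weakening unneeded
unrestricted: ✓ — type-checks (T2) and nothing is barred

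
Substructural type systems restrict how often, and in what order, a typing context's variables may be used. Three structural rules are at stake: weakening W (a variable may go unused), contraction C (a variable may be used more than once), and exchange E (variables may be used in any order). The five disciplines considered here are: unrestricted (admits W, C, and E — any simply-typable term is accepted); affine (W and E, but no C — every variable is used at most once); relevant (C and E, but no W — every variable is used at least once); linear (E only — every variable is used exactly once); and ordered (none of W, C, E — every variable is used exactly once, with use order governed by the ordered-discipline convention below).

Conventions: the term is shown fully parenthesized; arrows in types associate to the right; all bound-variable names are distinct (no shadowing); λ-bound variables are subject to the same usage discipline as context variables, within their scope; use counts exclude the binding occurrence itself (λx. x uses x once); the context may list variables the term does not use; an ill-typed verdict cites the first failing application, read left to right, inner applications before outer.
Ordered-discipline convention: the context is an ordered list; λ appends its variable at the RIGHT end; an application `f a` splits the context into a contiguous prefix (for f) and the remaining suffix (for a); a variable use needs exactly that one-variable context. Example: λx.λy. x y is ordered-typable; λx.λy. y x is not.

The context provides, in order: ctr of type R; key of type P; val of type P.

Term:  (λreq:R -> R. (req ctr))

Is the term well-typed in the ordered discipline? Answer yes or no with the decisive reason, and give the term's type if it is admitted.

no — needs weakening: key, val unused
usage: ctr: 1; key: 0; val: 0; req (λ-bound): 1
uses in reading order: req, ctr
typing: well-typed — term : (R -> R) -> R
summary: ordered ✗ | linear ✗ | affine ✓ | relevant ✗ | unrestricted ✓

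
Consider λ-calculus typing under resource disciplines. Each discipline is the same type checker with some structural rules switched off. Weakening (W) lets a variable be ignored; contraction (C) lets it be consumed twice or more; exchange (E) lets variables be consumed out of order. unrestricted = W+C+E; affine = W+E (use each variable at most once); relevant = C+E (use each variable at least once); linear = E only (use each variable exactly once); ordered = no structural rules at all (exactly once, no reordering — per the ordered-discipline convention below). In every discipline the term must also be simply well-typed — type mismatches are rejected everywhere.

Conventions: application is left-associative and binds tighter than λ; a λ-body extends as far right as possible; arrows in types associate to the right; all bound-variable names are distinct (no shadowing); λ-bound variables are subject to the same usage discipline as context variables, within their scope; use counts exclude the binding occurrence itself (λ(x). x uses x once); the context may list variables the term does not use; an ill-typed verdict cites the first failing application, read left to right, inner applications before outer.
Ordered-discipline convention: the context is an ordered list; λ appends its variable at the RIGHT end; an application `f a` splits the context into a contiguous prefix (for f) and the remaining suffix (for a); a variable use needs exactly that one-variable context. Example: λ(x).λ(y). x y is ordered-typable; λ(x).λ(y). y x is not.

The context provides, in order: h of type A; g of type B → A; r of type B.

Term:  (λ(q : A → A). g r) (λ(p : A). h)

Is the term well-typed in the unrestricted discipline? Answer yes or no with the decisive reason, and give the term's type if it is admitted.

yes — type-checks (A) and nothing is barred; term : A
counts: h: 1; g: 1; r: 1; q (bound): 0; p (bound): 0
order of uses: g, r, h
typing: well-typed — term : A
summary: ordered ✗ · linear ✗ · affine ✓ · relevant ✗ · unrestricted ✓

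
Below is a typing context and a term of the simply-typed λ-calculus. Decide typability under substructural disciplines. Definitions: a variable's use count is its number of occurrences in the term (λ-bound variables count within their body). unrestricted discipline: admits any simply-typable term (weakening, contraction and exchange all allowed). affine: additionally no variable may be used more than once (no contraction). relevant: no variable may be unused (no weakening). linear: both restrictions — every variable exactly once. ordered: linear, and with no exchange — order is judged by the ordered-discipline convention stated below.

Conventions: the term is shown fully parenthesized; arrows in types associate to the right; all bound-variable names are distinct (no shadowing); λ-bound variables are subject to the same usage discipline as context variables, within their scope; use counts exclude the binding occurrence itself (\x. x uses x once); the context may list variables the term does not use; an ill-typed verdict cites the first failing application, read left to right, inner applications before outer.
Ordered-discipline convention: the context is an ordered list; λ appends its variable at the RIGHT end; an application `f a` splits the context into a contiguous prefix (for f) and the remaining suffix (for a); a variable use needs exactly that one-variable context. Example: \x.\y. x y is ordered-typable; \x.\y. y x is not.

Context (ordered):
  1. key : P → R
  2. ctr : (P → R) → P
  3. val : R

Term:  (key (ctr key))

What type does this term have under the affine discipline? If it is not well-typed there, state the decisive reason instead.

not well-typed under affine — repeated use of key ×2
use counts: key: 2; ctr: 1; val: 0
left-to-right use order: key, ctr, key
typing: well-typed at R
per-discipline verdicts: ordered ✗, linear ✗, affine ✗, relevant ✗, unrestricted ✓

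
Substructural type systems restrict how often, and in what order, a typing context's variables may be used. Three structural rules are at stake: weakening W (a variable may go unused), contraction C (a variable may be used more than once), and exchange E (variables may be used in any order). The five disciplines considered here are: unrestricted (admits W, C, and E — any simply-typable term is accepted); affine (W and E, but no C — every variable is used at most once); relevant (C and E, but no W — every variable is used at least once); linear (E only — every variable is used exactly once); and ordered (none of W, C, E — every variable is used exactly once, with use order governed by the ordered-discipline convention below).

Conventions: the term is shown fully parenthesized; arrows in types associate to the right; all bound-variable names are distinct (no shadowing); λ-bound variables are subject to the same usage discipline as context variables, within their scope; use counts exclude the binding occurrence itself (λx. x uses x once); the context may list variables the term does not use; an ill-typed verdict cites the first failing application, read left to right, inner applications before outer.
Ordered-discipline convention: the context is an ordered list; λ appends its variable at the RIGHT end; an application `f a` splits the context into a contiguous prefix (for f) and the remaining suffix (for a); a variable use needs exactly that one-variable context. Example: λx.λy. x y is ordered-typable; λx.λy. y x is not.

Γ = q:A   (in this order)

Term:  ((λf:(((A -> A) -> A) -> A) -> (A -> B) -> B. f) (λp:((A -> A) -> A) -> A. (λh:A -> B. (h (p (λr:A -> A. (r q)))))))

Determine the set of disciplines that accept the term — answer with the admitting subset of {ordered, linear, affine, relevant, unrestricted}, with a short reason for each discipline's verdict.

admitted by: linear, affine, relevant, unrestricted
usage: q=1, f (λ-bound)=1, p (λ-bound)=1, h (λ-bound)=1, r (λ-bound)=1
left-to-right use order: f, h, p, r, q
typing: ✓ — (((A -> A) -> A) -> A) -> (A -> B) -> B
ordered: ✗, needs exchange: uses follow f, h, p, r, q
linear: ✓, q, f, p, h, r: one use apiece
affine: ✓, none of q, f, p, h, r used more than once
relevant: ✓, none of q, f, p, h, r goes unused
unrestricted: ✓, simply typable at (((A -> A) -> A) -> A) -> (A -> B) -> B; W, C, E all held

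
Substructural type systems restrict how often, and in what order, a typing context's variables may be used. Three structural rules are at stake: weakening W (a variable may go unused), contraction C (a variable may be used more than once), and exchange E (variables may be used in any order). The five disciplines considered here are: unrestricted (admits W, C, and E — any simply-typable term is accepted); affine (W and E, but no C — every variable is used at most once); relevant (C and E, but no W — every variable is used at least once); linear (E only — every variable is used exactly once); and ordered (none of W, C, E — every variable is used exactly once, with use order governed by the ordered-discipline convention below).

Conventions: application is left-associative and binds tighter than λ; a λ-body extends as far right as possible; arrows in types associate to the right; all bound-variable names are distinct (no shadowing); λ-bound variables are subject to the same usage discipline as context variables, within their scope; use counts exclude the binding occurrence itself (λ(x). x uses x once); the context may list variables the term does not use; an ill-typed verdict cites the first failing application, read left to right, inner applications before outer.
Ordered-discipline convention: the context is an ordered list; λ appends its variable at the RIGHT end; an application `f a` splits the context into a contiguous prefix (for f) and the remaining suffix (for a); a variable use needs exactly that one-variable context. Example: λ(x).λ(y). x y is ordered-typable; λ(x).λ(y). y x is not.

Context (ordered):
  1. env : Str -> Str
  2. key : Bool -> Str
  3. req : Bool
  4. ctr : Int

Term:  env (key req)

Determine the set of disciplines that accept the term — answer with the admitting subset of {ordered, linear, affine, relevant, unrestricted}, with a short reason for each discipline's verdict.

accepted by: affine, unrestricted
usage: env: 1, key: 1, req: 1, ctr: 0
use order (left to right): env, key, req
typing: ✓ — Str
ordered: ✗ — ctr left unused
linear: ✗ — ctr left unused
affine: ✓ — none of env, key, req, ctr used more than once
relevant: ✗ — ctr left unused
unrestricted: ✓ — simply typable at Str; W, C, E all held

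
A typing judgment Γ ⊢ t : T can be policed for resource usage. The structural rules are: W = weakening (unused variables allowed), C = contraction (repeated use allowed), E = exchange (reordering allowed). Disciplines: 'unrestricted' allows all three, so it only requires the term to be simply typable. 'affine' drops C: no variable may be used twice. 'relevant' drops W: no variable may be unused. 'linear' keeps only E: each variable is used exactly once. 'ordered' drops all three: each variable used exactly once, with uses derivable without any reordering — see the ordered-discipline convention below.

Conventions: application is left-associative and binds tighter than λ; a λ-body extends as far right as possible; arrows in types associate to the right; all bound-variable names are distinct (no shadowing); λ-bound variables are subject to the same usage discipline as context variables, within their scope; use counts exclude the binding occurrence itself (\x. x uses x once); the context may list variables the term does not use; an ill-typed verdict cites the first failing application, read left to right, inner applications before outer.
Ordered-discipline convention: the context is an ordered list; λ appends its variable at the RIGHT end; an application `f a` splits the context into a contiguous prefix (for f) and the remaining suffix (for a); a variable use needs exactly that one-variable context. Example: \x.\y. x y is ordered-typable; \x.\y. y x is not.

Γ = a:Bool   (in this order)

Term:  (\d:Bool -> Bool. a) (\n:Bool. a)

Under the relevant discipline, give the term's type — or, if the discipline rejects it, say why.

not well-typed under relevant — unused: d, n — weakening required
usage: a ×2, d [bound] ×0, n [bound] ×0
use order (left to right): a, a
typing: well-typed at Bool
summary: ordered ✗, linear ✗, affine ✗, relevant ✗, unrestricted ✓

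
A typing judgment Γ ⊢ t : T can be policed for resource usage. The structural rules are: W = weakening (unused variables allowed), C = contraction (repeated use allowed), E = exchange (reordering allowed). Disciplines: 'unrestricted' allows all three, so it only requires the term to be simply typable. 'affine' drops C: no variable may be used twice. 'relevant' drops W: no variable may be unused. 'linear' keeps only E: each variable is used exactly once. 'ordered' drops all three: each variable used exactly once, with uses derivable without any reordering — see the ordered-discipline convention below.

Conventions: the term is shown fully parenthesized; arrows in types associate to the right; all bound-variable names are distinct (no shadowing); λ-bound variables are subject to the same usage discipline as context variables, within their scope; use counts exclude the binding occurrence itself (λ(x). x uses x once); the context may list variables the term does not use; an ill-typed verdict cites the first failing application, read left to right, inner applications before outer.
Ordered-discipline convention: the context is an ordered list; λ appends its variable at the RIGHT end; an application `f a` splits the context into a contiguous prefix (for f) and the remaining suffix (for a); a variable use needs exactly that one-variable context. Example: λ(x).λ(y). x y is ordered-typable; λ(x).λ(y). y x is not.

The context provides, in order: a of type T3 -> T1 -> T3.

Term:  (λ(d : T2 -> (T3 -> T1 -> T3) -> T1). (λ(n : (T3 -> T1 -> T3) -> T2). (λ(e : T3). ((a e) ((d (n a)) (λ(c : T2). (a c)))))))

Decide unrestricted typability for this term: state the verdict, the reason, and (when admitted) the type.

no — the type mismatch rejects it
counts: a: 3×; d [bound]: 1×; n [bound]: 1×; e [bound]: 1×; c [bound]: 1×
uses in reading order: a, e, d, n, a, a, c
typing: ill-typed: a function awaiting T3 gets T2
per-discipline verdicts: ordered ✗, linear ✗, affine ✗, relevant ✗, unrestricted ✗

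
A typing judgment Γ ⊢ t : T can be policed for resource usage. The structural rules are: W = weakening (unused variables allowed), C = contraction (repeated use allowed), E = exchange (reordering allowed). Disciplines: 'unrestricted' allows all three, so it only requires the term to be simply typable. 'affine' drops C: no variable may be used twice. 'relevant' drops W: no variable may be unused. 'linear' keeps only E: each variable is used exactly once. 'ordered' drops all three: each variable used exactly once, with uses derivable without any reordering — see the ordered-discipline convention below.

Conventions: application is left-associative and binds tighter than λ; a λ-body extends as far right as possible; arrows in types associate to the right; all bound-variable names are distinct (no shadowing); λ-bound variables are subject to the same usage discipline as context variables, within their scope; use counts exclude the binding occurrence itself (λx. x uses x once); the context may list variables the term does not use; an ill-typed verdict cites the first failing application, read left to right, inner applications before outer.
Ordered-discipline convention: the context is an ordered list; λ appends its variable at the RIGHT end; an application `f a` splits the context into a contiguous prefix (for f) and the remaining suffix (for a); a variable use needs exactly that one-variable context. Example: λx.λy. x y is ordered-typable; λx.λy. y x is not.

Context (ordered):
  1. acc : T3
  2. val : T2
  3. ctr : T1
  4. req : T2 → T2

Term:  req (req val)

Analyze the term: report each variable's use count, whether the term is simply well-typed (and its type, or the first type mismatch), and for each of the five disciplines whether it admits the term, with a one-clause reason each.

usage: acc ×0; val ×1; ctr ×0; req ×2
uses in reading order: req, req, val
typing: well-typed at T2
ordered: ✗ — repeated use of req ×2; acc, ctr left unused
linear: ✗ — repeated use of req ×2; acc, ctr left unused
affine: ✗ — repeated use of req ×2
relevant: ✗ — acc, ctr left unused
unrestricted: ✓ — type-checks (T2) and nothing is barred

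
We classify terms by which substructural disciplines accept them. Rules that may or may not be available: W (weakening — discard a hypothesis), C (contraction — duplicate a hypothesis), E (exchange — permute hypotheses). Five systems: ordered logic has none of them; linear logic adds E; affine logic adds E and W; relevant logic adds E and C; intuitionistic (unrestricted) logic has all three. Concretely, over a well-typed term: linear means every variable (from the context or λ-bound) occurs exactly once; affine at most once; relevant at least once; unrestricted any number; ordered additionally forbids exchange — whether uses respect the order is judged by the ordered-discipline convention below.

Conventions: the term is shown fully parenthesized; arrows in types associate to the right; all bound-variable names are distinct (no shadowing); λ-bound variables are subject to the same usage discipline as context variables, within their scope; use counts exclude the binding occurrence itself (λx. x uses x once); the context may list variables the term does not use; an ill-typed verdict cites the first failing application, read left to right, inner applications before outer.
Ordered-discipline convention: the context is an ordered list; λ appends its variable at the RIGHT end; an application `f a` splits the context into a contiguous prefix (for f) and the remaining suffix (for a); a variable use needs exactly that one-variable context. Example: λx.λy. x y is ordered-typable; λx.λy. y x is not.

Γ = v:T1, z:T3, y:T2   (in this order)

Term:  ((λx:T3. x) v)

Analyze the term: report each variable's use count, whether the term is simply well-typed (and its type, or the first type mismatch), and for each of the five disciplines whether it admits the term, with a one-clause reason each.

use counts: v ×1; z ×0; y ×0; x (λ-bound) ×1
uses in reading order: x, v
typing: ill-typed: a function awaiting T3 gets T1
ordered: ✗, the type mismatch rejects it
linear: ✗, not simply typable
affine: ✗, fails simple typing
relevant: ✗, a type mismatch blocks all five
unrestricted: ✗, the type mismatch rejects it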